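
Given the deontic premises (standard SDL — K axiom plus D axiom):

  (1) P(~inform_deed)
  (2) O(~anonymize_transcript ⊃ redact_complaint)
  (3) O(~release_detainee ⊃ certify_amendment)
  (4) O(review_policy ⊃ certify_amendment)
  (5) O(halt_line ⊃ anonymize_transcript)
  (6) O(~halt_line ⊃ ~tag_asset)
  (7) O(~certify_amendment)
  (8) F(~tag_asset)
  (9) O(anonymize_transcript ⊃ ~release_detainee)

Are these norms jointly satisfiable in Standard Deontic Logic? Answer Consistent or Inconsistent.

Inconsistent

Premise 8 is F(~tag_asset), i.e. O(tag_asset).
Premise 6 is O(~halt_line ⊃ ~tag_asset); contrapositively O(tag_asset ⊃ halt_line). Since O(tag_asset) holds, K gives O(halt_line).
With premise 5, O(halt_line ⊃ anonymize_transcript), the K-axiom yields O(anonymize_transcript).
With premise 9, O(anonymize_transcript ⊃ ~release_detainee), the K-axiom yields O(~release_detainee).
From O(~release_detainee) and premise 3, O(~release_detainee ⊃ certify_amendment), we obtain O(certify_amendment).
However, premise 7 gives O(~certify_amendment).
We now have both O(certify_amendment) and O(~certify_amendment) — certify_amendment is simultaneously obligatory and forbidden, violating the D-axiom.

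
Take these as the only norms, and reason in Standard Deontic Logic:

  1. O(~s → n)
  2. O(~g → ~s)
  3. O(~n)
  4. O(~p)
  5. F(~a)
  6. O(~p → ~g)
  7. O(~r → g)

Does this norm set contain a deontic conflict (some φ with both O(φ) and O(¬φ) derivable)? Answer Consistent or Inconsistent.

Premise 3 states O(~n) outright.
Premise 1 is O(~s → n); contrapositively O(~n → s). Since O(~n) holds, K gives O(s).
Premise 2, O(~g → ~s), contraposes to O(s → g); with O(s) we get O(g).
Premise 6, O(~p → ~g), contraposes to O(g → p); with O(g) we get O(p).
But premise 4 directly asserts O(~p).
We now have both O(p) and O(~p) — p is simultaneously obligatory and forbidden, violating the D-axiom.

Inconsistent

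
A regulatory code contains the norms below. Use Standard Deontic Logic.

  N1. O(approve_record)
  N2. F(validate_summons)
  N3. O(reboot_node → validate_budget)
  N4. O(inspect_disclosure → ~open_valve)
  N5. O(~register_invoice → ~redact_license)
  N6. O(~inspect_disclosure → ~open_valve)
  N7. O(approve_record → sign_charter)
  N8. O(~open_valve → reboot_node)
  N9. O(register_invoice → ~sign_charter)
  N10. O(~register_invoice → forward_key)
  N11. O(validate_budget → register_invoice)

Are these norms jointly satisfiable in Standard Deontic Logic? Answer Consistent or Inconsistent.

Inconsistent

By case analysis on ~inspect_disclosure: premise 6 gives O(~inspect_disclosure → ~open_valve) and premise 4 gives O(inspect_disclosure → ~open_valve), so O(~open_valve) either way.
Premise 8 is O(~open_valve → reboot_node); since O(~open_valve), deontic closure gives O(reboot_node).
Premise 3 is O(reboot_node → validate_budget); since O(reboot_node), deontic closure gives O(validate_budget).
Applying K to premise 11 (O(validate_budget → register_invoice)) and O(validate_budget) yields O(register_invoice).
From O(register_invoice) and premise 9, O(register_invoice → ~sign_charter), we obtain O(~sign_charter).
Premise 7, O(approve_record → sign_charter), contraposes to O(~sign_charter → ~approve_record); with O(~sign_charter) we get O(~approve_record).
But premise 1 directly asserts O(approve_record).
We now have both O(~approve_record) and O(approve_record) — approve_record is simultaneously obligatory and forbidden, violating the D-axiom.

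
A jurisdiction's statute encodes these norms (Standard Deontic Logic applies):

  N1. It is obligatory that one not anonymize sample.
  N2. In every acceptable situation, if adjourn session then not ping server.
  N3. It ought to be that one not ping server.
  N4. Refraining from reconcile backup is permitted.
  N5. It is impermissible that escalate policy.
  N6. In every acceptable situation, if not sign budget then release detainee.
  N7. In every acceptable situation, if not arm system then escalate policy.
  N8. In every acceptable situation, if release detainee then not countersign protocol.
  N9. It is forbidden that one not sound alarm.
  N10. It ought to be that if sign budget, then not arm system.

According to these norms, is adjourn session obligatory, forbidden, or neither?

Premise 2 is O(adjourn_session → ¬ping_server); even if O(¬ping_server) held, inferring O(adjourn_session) would be affirming the consequent — invalid.
No premise or chain of K-axiom applications forces O(adjourn_session), and none forces O(¬adjourn_session). So adjourn_session is neither obligatory nor forbidden under these norms.

Neither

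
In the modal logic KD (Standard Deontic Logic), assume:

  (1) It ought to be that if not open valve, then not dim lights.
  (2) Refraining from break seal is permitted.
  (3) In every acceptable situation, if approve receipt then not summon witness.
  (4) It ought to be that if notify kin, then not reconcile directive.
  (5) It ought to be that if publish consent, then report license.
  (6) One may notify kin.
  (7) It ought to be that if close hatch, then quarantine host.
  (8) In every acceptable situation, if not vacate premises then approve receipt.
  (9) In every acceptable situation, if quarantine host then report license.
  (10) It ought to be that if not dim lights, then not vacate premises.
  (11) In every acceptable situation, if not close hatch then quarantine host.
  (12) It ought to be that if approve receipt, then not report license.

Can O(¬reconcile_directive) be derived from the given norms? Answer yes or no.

No

Premise 4 is O(notify_kin → ¬reconcile_directive), but O(notify_kin) is not derivable from the premises (the permission P(notify_kin) asserts only ¬O(¬notify_kin), not O(notify_kin)), so it does not yield O(¬reconcile_directive).
No other premise forces O(¬reconcile_directive). An ideal world satisfying every premise can still have ¬reconcile_directive false, so O(¬reconcile_directive) is not derivable.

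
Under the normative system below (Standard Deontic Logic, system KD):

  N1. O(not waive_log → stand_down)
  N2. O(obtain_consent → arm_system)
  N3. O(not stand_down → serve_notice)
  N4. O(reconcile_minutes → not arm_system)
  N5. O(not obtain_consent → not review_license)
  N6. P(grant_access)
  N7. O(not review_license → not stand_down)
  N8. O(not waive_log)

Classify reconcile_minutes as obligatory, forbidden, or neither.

Forbidden

Premise 8 states O(not waive_log) outright.
Applying K to premise 1 (O(not waive_log → stand_down)) and O(not waive_log) yields O(stand_down).
Premise 7 is O(not review_license → not stand_down); contrapositively O(stand_down → review_license). Since O(stand_down) holds, K gives O(review_license).
The contrapositive of premise 5 (O(not obtain_consent → not review_license)) is O(review_license → obtain_consent), and O(review_license) is already established, so O(obtain_consent).
From O(obtain_consent) and premise 2, O(obtain_consent → arm_system), we obtain O(arm_system).
Premise 4, O(reconcile_minutes → not arm_system), contraposes to O(arm_system → not reconcile_minutes); with O(arm_system) we get O(not reconcile_minutes).
Premises 3, 6 do not contribute to this derivation.
Thus O(not reconcile_minutes), which is F(reconcile_minutes): reconcile_minutes is forbidden.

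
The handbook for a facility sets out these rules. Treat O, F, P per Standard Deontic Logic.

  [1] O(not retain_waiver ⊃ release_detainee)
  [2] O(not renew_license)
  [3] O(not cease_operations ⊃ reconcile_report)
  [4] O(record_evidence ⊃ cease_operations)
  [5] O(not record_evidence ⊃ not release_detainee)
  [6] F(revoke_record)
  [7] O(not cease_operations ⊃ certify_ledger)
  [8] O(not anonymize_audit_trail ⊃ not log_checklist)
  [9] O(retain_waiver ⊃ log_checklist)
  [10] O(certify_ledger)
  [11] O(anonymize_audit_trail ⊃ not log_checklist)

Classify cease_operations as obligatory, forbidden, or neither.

Premises 11 and 8 are O(anonymize_audit_trail ⊃ not log_checklist) and O(not anonymize_audit_trail ⊃ not log_checklist); every ideal world satisfies anonymize_audit_trail or not anonymize_audit_trail, so in either case not log_checklist holds — hence O(not log_checklist).
The contrapositive of premise 9 (O(retain_waiver ⊃ log_checklist)) is O(not log_checklist ⊃ not retain_waiver), and O(not log_checklist) is already established, so O(not retain_waiver).
Applying K to premise 1 (O(not retain_waiver ⊃ release_detainee)) and O(not retain_waiver) yields O(release_detainee).
The contrapositive of premise 5 (O(not record_evidence ⊃ not release_detainee)) is O(release_detainee ⊃ record_evidence), and O(release_detainee) is already established, so O(record_evidence).
From O(record_evidence) and premise 4, O(record_evidence ⊃ cease_operations), we obtain O(cease_operations).
Premises 2, 3, 6, 7, 10 do not contribute to this derivation.
Hence cease_operations is obligatory.

Obligatory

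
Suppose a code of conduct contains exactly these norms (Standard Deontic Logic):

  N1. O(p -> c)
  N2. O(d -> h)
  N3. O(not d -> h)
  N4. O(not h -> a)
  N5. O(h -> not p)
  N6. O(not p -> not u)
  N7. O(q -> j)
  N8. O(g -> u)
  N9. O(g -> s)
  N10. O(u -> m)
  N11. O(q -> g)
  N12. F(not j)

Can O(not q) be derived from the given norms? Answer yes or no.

Yes

Premises 3 and 2 cover both cases: O(not d -> h) and O(d -> h). Since not d ∨ d is a tautology, O(h) follows.
With premise 5, O(h -> not p), the K-axiom yields O(not p).
Applying K to premise 6 (O(not p -> not u)) and O(not p) yields O(not u).
Premise 8, O(g -> u), contraposes to O(not u -> not g); with O(not u) we get O(not g).
Premise 11 is O(q -> g); contrapositively O(not g -> not q). Since O(not g) holds, K gives O(not q).
Premises 1, 4, 7, 9, 10, 12 do not contribute to this derivation.
So O(not q) follows.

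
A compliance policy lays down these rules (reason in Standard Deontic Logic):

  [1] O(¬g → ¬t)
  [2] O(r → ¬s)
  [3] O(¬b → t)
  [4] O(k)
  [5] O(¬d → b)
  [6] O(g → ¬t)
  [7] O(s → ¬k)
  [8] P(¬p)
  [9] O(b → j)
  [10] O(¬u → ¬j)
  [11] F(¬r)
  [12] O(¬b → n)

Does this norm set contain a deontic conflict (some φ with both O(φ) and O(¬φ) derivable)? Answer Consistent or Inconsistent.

Premise 7 is O(s → ¬k), but O(s) is not derivable from the premises, so it does not yield O(¬k).
So O(¬k) is not derivable, and the apparent clash with O(k) does not arise.
A world satisfying every obligation exists (e.g. b=true, d=false, g=false, j=true, k=true, n=false, p=false, r=true, s=false, t=false, u=true); no atom is both obligatory and forbidden, so the set is consistent.

Consistent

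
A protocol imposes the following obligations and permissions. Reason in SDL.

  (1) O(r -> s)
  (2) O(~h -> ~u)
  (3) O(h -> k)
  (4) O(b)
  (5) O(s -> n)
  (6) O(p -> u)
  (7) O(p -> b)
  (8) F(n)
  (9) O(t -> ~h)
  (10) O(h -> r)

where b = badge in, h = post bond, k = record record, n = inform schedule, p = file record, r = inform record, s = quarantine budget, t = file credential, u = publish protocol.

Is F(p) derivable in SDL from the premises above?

F(n) at premise 8 means O(~n).
Premise 5, O(s -> n), contraposes to O(~n -> ~s); with O(~n) we get O(~s).
Premise 1 is O(r -> s); contrapositively O(~s -> ~r). Since O(~s) holds, K gives O(~r).
Premise 10 is O(h -> r); contrapositively O(~r -> ~h). Since O(~r) holds, K gives O(~h).
Applying K to premise 2 (O(~h -> ~u)) and O(~h) yields O(~u).
The contrapositive of premise 6 (O(p -> u)) is O(~u -> ~p), and O(~u) is already established, so O(~p).
Premises 3, 4, 7, 9 do not contribute to this derivation.
So O(~p) holds, i.e. F(p). The claim follows.

Yes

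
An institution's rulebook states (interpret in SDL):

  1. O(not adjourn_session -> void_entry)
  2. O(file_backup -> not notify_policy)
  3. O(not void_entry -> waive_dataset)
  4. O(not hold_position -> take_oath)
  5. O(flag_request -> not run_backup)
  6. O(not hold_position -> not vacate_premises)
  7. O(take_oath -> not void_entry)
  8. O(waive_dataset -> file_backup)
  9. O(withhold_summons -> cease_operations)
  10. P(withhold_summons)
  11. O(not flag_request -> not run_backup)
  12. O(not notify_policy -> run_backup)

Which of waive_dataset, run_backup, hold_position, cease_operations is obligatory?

hold_position

Premises 5 and 11 cover both cases: O(flag_request -> not run_backup) and O(not flag_request -> not run_backup). Since flag_request ∨ not flag_request is a tautology, O(not run_backup) follows.
Premise 12, O(not notify_policy -> run_backup), contraposes to O(not run_backup -> notify_policy); with O(not run_backup) we get O(notify_policy).
Premise 2, O(file_backup -> not notify_policy), contraposes to O(notify_policy -> not file_backup); with O(notify_policy) we get O(not file_backup).
Premise 8, O(waive_dataset -> file_backup), contraposes to O(not file_backup -> not waive_dataset); with O(not file_backup) we get O(not waive_dataset).
The contrapositive of premise 3 (O(not void_entry -> waive_dataset)) is O(not waive_dataset -> void_entry), and O(not waive_dataset) is already established, so O(void_entry).
Premise 7 is O(take_oath -> not void_entry); contrapositively O(void_entry -> not take_oath). Since O(void_entry) holds, K gives O(not take_oath).
The contrapositive of premise 4 (O(not hold_position -> take_oath)) is O(not take_oath -> hold_position), and O(not take_oath) is already established, so O(hold_position).
So O(hold_position) holds — hold_position is obligatory. None of the other listed options is made obligatory by any chain of premises.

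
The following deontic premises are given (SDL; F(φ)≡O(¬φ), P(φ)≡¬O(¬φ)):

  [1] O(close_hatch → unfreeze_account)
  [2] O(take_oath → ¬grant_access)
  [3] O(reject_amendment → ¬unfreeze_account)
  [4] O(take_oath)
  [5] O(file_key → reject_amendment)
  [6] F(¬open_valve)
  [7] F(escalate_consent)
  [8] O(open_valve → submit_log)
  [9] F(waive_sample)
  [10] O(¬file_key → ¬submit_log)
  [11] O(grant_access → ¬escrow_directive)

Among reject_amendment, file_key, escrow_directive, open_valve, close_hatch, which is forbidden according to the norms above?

close_hatch

Premise 6 is F(¬open_valve), i.e. O(open_valve).
Applying K to premise 8 (O(open_valve → submit_log)) and O(open_valve) yields O(submit_log).
The contrapositive of premise 10 (O(¬file_key → ¬submit_log)) is O(submit_log → file_key), and O(submit_log) is already established, so O(file_key).
With premise 5, O(file_key → reject_amendment), the K-axiom yields O(reject_amendment).
With premise 3, O(reject_amendment → ¬unfreeze_account), the K-axiom yields O(¬unfreeze_account).
Premise 1, O(close_hatch → unfreeze_account), contraposes to O(¬unfreeze_account → ¬close_hatch); with O(¬unfreeze_account) we get O(¬close_hatch).
So O(¬close_hatch) holds, i.e. close_hatch is forbidden. None of the other listed options is forbidden under the premises.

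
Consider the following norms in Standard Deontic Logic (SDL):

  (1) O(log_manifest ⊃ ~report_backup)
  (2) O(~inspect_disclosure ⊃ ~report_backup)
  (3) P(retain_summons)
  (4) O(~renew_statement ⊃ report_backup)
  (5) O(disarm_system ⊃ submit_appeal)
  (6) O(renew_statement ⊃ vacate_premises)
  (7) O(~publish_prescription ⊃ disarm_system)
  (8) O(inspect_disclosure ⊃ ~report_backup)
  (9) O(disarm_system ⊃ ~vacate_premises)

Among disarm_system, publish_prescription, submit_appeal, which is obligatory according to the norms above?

publish_prescription

Premises 8 and 2 cover both cases: O(inspect_disclosure ⊃ ~report_backup) and O(~inspect_disclosure ⊃ ~report_backup). Since inspect_disclosure ∨ ~inspect_disclosure is a tautology, O(~report_backup) follows.
Premise 4, O(~renew_statement ⊃ report_backup), contraposes to O(~report_backup ⊃ renew_statement); with O(~report_backup) we get O(renew_statement).
Premise 6 is O(renew_statement ⊃ vacate_premises); since O(renew_statement), deontic closure gives O(vacate_premises).
Premise 9 is O(disarm_system ⊃ ~vacate_premises); contrapositively O(vacate_premises ⊃ ~disarm_system). Since O(vacate_premises) holds, K gives O(~disarm_system).
Premise 7, O(~publish_prescription ⊃ disarm_system), contraposes to O(~disarm_system ⊃ publish_prescription); with O(~disarm_system) we get O(publish_prescription).
So O(publish_prescription) holds — publish_prescription is obligatory. None of the other listed options is made obligatory by any chain of premises.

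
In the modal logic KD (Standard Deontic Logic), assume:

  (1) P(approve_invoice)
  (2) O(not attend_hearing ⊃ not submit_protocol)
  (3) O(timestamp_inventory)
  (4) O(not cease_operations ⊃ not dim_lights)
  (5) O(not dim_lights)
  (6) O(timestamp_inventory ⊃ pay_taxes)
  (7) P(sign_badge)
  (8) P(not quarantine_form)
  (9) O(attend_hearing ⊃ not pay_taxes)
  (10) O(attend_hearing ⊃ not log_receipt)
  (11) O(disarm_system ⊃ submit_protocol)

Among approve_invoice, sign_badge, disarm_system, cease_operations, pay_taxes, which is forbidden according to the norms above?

disarm_system

From premise 3 we have O(timestamp_inventory).
Applying K to premise 6 (O(timestamp_inventory ⊃ pay_taxes)) and O(timestamp_inventory) yields O(pay_taxes).
Premise 9, O(attend_hearing ⊃ not pay_taxes), contraposes to O(pay_taxes ⊃ not attend_hearing); with O(pay_taxes) we get O(not attend_hearing).
Applying K to premise 2 (O(not attend_hearing ⊃ not submit_protocol)) and O(not attend_hearing) yields O(not submit_protocol).
The contrapositive of premise 11 (O(disarm_system ⊃ submit_protocol)) is O(not submit_protocol ⊃ not disarm_system), and O(not submit_protocol) is already established, so O(not disarm_system).
So O(not disarm_system) holds, i.e. disarm_system is forbidden. None of the other listed options is forbidden under the premises.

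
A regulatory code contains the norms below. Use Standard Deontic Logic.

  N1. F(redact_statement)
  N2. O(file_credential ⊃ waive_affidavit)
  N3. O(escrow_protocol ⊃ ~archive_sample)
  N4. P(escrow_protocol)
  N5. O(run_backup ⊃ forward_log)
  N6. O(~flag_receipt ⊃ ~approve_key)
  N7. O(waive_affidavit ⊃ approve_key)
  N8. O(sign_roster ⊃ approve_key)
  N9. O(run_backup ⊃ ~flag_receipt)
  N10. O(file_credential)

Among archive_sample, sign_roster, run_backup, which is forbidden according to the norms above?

From premise 10 we have O(file_credential).
Applying K to premise 2 (O(file_credential ⊃ waive_affidavit)) and O(file_credential) yields O(waive_affidavit).
From O(waive_affidavit) and premise 7, O(waive_affidavit ⊃ approve_key), we obtain O(approve_key).
The contrapositive of premise 6 (O(~flag_receipt ⊃ ~approve_key)) is O(approve_key ⊃ flag_receipt), and O(approve_key) is already established, so O(flag_receipt).
Premise 9, O(run_backup ⊃ ~flag_receipt), contraposes to O(flag_receipt ⊃ ~run_backup); with O(flag_receipt) we get O(~run_backup).
So O(~run_backup) holds, i.e. run_backup is forbidden. None of the other listed options is forbidden under the premises.

run_backup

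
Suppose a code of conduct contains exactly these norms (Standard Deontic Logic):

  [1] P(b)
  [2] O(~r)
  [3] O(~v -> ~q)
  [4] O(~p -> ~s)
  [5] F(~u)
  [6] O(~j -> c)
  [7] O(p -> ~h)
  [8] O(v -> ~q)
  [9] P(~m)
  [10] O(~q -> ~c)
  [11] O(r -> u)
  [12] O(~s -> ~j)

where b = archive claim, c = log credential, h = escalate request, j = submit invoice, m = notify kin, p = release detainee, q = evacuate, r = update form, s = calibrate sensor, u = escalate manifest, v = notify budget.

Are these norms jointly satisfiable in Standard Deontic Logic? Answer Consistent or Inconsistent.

Premise 11 is O(r -> u); even if O(u) held, inferring O(r) would be affirming the consequent — invalid.
So O(r) is not derivable, and the apparent clash with O(~r) does not arise.
A world satisfying every obligation exists (e.g. b=false, c=false, h=false, j=true, m=false, p=true, q=false, r=false, s=true, u=true, v=false); no atom is both obligatory and forbidden, so the set is consistent.

Consistent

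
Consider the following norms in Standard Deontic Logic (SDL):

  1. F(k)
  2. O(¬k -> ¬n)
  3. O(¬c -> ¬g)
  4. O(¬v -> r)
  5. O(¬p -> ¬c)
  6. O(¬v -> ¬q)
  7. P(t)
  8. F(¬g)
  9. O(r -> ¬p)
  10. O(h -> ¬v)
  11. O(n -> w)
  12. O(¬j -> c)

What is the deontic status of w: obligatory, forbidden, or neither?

Premise 11 is O(n -> w), but O(n) is not derivable from the premises, so it does not yield O(w).
No premise or chain of K-axiom applications forces O(w), and none forces O(¬w). So w is neither obligatory nor forbidden under these norms.

Neither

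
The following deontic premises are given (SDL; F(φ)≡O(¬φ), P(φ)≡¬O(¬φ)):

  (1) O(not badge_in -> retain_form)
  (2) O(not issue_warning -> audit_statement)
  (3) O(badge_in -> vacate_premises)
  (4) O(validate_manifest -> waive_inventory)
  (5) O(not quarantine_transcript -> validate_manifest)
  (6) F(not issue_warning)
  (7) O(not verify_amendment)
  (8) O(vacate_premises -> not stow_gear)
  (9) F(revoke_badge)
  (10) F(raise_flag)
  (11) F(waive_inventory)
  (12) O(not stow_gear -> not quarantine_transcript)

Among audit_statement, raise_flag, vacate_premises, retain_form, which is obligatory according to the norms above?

retain_form

F(waive_inventory) at premise 11 means O(not waive_inventory).
Premise 4 is O(validate_manifest -> waive_inventory); contrapositively O(not waive_inventory -> not validate_manifest). Since O(not waive_inventory) holds, K gives O(not validate_manifest).
The contrapositive of premise 5 (O(not quarantine_transcript -> validate_manifest)) is O(not validate_manifest -> quarantine_transcript), and O(not validate_manifest) is already established, so O(quarantine_transcript).
The contrapositive of premise 12 (O(not stow_gear -> not quarantine_transcript)) is O(quarantine_transcript -> stow_gear), and O(quarantine_transcript) is already established, so O(stow_gear).
Premise 8, O(vacate_premises -> not stow_gear), contraposes to O(stow_gear -> not vacate_premises); with O(stow_gear) we get O(not vacate_premises).
Premise 3, O(badge_in -> vacate_premises), contraposes to O(not vacate_premises -> not badge_in); with O(not vacate_premises) we get O(not badge_in).
Applying K to premise 1 (O(not badge_in -> retain_form)) and O(not badge_in) yields O(retain_form).
So O(retain_form) holds — retain_form is obligatory. None of the other listed options is made obligatory by any chain of premises.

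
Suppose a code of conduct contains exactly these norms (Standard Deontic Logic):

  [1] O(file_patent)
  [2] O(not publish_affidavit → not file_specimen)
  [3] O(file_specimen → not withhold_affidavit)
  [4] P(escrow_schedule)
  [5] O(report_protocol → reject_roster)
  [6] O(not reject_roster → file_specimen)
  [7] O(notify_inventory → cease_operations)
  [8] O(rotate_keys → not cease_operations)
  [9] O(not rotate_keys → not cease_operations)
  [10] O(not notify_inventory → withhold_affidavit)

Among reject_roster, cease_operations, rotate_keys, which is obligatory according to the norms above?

reject_roster

By case analysis on rotate_keys: premise 8 gives O(rotate_keys → not cease_operations) and premise 9 gives O(not rotate_keys → not cease_operations), so O(not cease_operations) either way.
Premise 7, O(notify_inventory → cease_operations), contraposes to O(not cease_operations → not notify_inventory); with O(not cease_operations) we get O(not notify_inventory).
From O(not notify_inventory) and premise 10, O(not notify_inventory → withhold_affidavit), we obtain O(withhold_affidavit).
Premise 3, O(file_specimen → not withhold_affidavit), contraposes to O(withhold_affidavit → not file_specimen); with O(withhold_affidavit) we get O(not file_specimen).
Premise 6, O(not reject_roster → file_specimen), contraposes to O(not file_specimen → reject_roster); with O(not file_specimen) we get O(reject_roster).
So O(reject_roster) holds — reject_roster is obligatory. None of the other listed options is made obligatory by any chain of premises.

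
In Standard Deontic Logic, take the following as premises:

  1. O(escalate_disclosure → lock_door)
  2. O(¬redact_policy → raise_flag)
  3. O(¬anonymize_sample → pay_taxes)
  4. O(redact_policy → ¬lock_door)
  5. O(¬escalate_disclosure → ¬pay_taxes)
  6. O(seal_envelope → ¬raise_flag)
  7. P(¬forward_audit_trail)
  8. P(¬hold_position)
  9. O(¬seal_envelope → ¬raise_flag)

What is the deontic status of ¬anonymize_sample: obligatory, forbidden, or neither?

Forbidden

Premises 9 and 6 are O(¬seal_envelope → ¬raise_flag) and O(seal_envelope → ¬raise_flag); every ideal world satisfies ¬seal_envelope or seal_envelope, so in either case ¬raise_flag holds — hence O(¬raise_flag).
Premise 2, O(¬redact_policy → raise_flag), contraposes to O(¬raise_flag → redact_policy); with O(¬raise_flag) we get O(redact_policy).
Premise 4 is O(redact_policy → ¬lock_door); since O(redact_policy), deontic closure gives O(¬lock_door).
Premise 1, O(escalate_disclosure → lock_door), contraposes to O(¬lock_door → ¬escalate_disclosure); with O(¬lock_door) we get O(¬escalate_disclosure).
Premise 5 is O(¬escalate_disclosure → ¬pay_taxes); since O(¬escalate_disclosure), deontic closure gives O(¬pay_taxes).
Premise 3, O(¬anonymize_sample → pay_taxes), contraposes to O(¬pay_taxes → anonymize_sample); with O(¬pay_taxes) we get O(anonymize_sample).
Premises 7, 8 do not contribute to this derivation.
Thus O(anonymize_sample), which is F(¬anonymize_sample): ¬anonymize_sample is forbidden.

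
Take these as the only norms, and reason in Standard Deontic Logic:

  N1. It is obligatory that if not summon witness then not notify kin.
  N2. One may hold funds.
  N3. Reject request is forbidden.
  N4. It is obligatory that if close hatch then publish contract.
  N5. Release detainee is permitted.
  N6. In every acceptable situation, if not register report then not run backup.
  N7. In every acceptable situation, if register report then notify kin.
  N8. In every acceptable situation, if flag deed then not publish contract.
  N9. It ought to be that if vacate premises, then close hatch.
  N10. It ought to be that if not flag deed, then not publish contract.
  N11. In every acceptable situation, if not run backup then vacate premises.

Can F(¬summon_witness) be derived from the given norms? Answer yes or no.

By case analysis on ¬flag_deed: premise 10 gives O(¬flag_deed → ¬publish_contract) and premise 8 gives O(flag_deed → ¬publish_contract), so O(¬publish_contract) either way.
Premise 4 is O(close_hatch → publish_contract); contrapositively O(¬publish_contract → ¬close_hatch). Since O(¬publish_contract) holds, K gives O(¬close_hatch).
Premise 9 is O(vacate_premises → close_hatch); contrapositively O(¬close_hatch → ¬vacate_premises). Since O(¬close_hatch) holds, K gives O(¬vacate_premises).
Premise 11, O(¬run_backup → vacate_premises), contraposes to O(¬vacate_premises → run_backup); with O(¬vacate_premises) we get O(run_backup).
Premise 6, O(¬register_report → ¬run_backup), contraposes to O(run_backup → register_report); with O(run_backup) we get O(register_report).
Applying K to premise 7 (O(register_report → notify_kin)) and O(register_report) yields O(notify_kin).
Premise 1, O(¬summon_witness → ¬notify_kin), contraposes to O(notify_kin → summon_witness); with O(notify_kin) we get O(summon_witness).
Premises 2, 3, 5 do not contribute to this derivation.
So O(summon_witness) holds, i.e. F(¬summon_witness). The claim follows.

Yes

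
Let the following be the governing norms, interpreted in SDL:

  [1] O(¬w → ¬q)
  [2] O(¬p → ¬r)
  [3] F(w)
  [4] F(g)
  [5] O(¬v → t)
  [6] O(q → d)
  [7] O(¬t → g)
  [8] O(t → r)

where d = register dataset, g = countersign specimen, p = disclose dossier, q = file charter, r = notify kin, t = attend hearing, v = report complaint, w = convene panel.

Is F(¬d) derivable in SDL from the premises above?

Premise 6 is O(q → d), but O(q) is not derivable from the premises, so it does not yield O(d).
No other premise forces O(d). An ideal world satisfying every premise can still have ¬d true, so F(¬d) is not derivable.

No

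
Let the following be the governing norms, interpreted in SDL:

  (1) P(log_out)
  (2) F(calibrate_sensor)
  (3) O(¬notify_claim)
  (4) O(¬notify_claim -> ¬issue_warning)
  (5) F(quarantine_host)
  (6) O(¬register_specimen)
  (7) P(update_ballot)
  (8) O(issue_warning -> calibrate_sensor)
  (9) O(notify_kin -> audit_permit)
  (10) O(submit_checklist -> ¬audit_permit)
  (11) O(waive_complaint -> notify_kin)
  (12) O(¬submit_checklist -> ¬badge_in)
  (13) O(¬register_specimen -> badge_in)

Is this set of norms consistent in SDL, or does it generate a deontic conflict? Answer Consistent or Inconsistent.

Consistent

Premise 8 is O(issue_warning -> calibrate_sensor), but O(issue_warning) is not derivable from the premises, so it does not yield O(calibrate_sensor).
So O(calibrate_sensor) is not derivable, and the apparent clash with O(¬calibrate_sensor) does not arise.
A world satisfying every obligation exists (e.g. audit_permit=false, badge_in=true, calibrate_sensor=false, issue_warning=false, log_out=false, notify_claim=false, notify_kin=false, quarantine_host=false, register_specimen=false, submit_checklist=true, update_ballot=false, waive_complaint=false); no atom is both obligatory and forbidden, so the set is consistent.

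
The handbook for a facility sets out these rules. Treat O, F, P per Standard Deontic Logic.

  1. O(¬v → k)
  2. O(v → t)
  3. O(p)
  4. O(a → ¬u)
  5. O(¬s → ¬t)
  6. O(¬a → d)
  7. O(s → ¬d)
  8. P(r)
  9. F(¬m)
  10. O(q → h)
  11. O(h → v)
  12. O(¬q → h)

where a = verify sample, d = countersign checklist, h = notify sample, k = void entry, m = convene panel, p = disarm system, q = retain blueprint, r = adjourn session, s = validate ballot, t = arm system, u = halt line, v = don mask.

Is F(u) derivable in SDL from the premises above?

Premises 10 and 12 cover both cases: O(q → h) and O(¬q → h). Since q ∨ ¬q is a tautology, O(h) follows.
With premise 11, O(h → v), the K-axiom yields O(v).
Premise 2 is O(v → t); since O(v), deontic closure gives O(t).
The contrapositive of premise 5 (O(¬s → ¬t)) is O(t → s), and O(t) is already established, so O(s).
From O(s) and premise 7, O(s → ¬d), we obtain O(¬d).
The contrapositive of premise 6 (O(¬a → d)) is O(¬d → a), and O(¬d) is already established, so O(a).
With premise 4, O(a → ¬u), the K-axiom yields O(¬u).
Premises 1, 3, 8, 9 do not contribute to this derivation.
So O(¬u) holds, i.e. F(u). The claim follows.

Yes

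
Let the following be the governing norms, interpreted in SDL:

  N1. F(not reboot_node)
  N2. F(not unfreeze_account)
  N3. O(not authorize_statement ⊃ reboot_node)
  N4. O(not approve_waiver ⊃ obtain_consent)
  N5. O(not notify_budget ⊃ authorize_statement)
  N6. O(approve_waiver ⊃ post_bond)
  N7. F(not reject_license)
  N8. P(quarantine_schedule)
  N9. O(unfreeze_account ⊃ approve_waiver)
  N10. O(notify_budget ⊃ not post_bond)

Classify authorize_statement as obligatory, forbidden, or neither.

Obligatory

Premise 2 is F(not unfreeze_account), i.e. O(unfreeze_account).
With premise 9, O(unfreeze_account ⊃ approve_waiver), the K-axiom yields O(approve_waiver).
From O(approve_waiver) and premise 6, O(approve_waiver ⊃ post_bond), we obtain O(post_bond).
The contrapositive of premise 10 (O(notify_budget ⊃ not post_bond)) is O(post_bond ⊃ not notify_budget), and O(post_bond) is already established, so O(not notify_budget).
With premise 5, O(not notify_budget ⊃ authorize_statement), the K-axiom yields O(authorize_statement).
Premises 1, 3, 4, 7, 8 do not contribute to this derivation.
Hence authorize_statement is obligatory.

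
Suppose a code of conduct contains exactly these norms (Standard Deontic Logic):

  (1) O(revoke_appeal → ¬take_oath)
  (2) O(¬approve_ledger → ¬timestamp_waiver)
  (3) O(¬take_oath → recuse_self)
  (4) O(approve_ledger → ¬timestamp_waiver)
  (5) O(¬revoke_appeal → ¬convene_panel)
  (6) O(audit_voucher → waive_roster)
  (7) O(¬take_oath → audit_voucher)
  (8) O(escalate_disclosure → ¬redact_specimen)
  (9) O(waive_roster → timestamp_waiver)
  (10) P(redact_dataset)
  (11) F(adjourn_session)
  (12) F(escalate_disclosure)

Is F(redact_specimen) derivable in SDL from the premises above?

No

Premise 8 is O(escalate_disclosure → ¬redact_specimen), but O(escalate_disclosure) is not derivable from the premises, so it does not yield O(¬redact_specimen).
No other premise forces O(¬redact_specimen). An ideal world satisfying every premise can still have redact_specimen true, so F(redact_specimen) is not derivable.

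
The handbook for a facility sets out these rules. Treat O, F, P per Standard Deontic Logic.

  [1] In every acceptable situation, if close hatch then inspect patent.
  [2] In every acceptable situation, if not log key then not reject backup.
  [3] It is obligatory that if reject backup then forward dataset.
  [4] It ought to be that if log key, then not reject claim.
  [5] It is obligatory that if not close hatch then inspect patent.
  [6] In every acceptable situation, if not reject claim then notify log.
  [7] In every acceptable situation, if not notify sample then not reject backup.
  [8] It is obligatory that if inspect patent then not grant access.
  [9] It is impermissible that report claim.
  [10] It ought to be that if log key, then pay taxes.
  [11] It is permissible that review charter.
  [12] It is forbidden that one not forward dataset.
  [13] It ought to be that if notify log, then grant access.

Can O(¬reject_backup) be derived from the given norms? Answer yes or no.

Premises 1 and 5 are O(close_hatch → inspect_patent) and O(¬close_hatch → inspect_patent); every ideal world satisfies close_hatch or ¬close_hatch, so in either case inspect_patent holds — hence O(inspect_patent).
From O(inspect_patent) and premise 8, O(inspect_patent → ¬grant_access), we obtain O(¬grant_access).
The contrapositive of premise 13 (O(notify_log → grant_access)) is O(¬grant_access → ¬notify_log), and O(¬grant_access) is already established, so O(¬notify_log).
Premise 6, O(¬reject_claim → notify_log), contraposes to O(¬notify_log → reject_claim); with O(¬notify_log) we get O(reject_claim).
The contrapositive of premise 4 (O(log_key → ¬reject_claim)) is O(reject_claim → ¬log_key), and O(reject_claim) is already established, so O(¬log_key).
Premise 2 is O(¬log_key → ¬reject_backup); since O(¬log_key), deontic closure gives O(¬reject_backup).
Premises 3, 7, 9, 10, 11, 12 do not contribute to this derivation.
So O(¬reject_backup) follows.

Yes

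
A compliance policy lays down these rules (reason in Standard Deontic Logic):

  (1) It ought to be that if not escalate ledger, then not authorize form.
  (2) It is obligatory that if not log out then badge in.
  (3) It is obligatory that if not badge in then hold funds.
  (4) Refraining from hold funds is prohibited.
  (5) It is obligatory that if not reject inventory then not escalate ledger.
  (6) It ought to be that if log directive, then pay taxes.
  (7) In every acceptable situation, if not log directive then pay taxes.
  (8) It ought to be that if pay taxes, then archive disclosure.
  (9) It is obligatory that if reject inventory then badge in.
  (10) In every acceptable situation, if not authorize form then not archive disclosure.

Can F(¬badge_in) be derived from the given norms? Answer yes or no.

Premises 6 and 7 cover both cases: O(log_directive → pay_taxes) and O(¬log_directive → pay_taxes). Since log_directive ∨ ¬log_directive is a tautology, O(pay_taxes) follows.
Premise 8 is O(pay_taxes → archive_disclosure); since O(pay_taxes), deontic closure gives O(archive_disclosure).
Premise 10, O(¬authorize_form → ¬archive_disclosure), contraposes to O(archive_disclosure → authorize_form); with O(archive_disclosure) we get O(authorize_form).
Premise 1, O(¬escalate_ledger → ¬authorize_form), contraposes to O(authorize_form → escalate_ledger); with O(authorize_form) we get O(escalate_ledger).
Premise 5, O(¬reject_inventory → ¬escalate_ledger), contraposes to O(escalate_ledger → reject_inventory); with O(escalate_ledger) we get O(reject_inventory).
Premise 9 is O(reject_inventory → badge_in); since O(reject_inventory), deontic closure gives O(badge_in).
Premises 2, 3, 4 do not contribute to this derivation.
So O(badge_in) holds, i.e. F(¬badge_in). The claim follows.

Yes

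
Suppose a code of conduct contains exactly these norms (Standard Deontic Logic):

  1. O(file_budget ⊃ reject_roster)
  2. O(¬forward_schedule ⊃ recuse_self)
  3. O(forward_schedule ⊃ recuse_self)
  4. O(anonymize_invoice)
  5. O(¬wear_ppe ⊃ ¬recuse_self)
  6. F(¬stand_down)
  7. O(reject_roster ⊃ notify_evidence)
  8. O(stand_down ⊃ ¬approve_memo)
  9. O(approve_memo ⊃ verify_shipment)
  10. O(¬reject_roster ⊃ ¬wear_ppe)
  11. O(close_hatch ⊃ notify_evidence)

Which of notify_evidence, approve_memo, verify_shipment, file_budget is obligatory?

Premises 2 and 3 cover both cases: O(¬forward_schedule ⊃ recuse_self) and O(forward_schedule ⊃ recuse_self). Since ¬forward_schedule ∨ forward_schedule is a tautology, O(recuse_self) follows.
Premise 5 is O(¬wear_ppe ⊃ ¬recuse_self); contrapositively O(recuse_self ⊃ wear_ppe). Since O(recuse_self) holds, K gives O(wear_ppe).
Premise 10 is O(¬reject_roster ⊃ ¬wear_ppe); contrapositively O(wear_ppe ⊃ reject_roster). Since O(wear_ppe) holds, K gives O(reject_roster).
With premise 7, O(reject_roster ⊃ notify_evidence), the K-axiom yields O(notify_evidence).
So O(notify_evidence) holds — notify_evidence is obligatory. None of the other listed options is made obligatory by any chain of premises.

notify_evidence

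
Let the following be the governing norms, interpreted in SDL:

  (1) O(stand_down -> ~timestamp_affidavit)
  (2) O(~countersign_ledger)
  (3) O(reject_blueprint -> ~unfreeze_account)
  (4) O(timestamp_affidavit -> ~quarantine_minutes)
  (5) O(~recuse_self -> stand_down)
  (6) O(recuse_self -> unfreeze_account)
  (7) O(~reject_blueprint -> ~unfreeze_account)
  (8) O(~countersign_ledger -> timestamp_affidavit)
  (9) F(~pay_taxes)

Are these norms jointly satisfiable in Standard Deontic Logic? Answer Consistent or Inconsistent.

Inconsistent

Premises 7 and 3 are O(~reject_blueprint -> ~unfreeze_account) and O(reject_blueprint -> ~unfreeze_account); every ideal world satisfies ~reject_blueprint or reject_blueprint, so in either case ~unfreeze_account holds — hence O(~unfreeze_account).
Premise 6 is O(recuse_self -> unfreeze_account); contrapositively O(~unfreeze_account -> ~recuse_self). Since O(~unfreeze_account) holds, K gives O(~recuse_self).
Applying K to premise 5 (O(~recuse_self -> stand_down)) and O(~recuse_self) yields O(stand_down).
From O(stand_down) and premise 1, O(stand_down -> ~timestamp_affidavit), we obtain O(~timestamp_affidavit).
Premise 8, O(~countersign_ledger -> timestamp_affidavit), contraposes to O(~timestamp_affidavit -> countersign_ledger); with O(~timestamp_affidavit) we get O(countersign_ledger).
However, premise 2 gives O(~countersign_ledger).
We now have both O(countersign_ledger) and O(~countersign_ledger) — countersign_ledger is simultaneously obligatory and forbidden, violating the D-axiom.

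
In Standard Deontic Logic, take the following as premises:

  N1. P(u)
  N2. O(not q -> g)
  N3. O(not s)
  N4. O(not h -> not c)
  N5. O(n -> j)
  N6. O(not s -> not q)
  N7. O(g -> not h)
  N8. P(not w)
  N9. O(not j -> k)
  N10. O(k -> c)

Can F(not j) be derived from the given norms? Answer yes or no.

Yes

Premise 3 gives O(not s).
Premise 6 is O(not s -> not q); since O(not s), deontic closure gives O(not q).
Applying K to premise 2 (O(not q -> g)) and O(not q) yields O(g).
Premise 7 is O(g -> not h); since O(g), deontic closure gives O(not h).
Premise 4 is O(not h -> not c); since O(not h), deontic closure gives O(not c).
Premise 10 is O(k -> c); contrapositively O(not c -> not k). Since O(not c) holds, K gives O(not k).
Premise 9, O(not j -> k), contraposes to O(not k -> j); with O(not k) we get O(j).
Premises 1, 5, 8 do not contribute to this derivation.
So O(j) holds, i.e. F(not j). The claim follows.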